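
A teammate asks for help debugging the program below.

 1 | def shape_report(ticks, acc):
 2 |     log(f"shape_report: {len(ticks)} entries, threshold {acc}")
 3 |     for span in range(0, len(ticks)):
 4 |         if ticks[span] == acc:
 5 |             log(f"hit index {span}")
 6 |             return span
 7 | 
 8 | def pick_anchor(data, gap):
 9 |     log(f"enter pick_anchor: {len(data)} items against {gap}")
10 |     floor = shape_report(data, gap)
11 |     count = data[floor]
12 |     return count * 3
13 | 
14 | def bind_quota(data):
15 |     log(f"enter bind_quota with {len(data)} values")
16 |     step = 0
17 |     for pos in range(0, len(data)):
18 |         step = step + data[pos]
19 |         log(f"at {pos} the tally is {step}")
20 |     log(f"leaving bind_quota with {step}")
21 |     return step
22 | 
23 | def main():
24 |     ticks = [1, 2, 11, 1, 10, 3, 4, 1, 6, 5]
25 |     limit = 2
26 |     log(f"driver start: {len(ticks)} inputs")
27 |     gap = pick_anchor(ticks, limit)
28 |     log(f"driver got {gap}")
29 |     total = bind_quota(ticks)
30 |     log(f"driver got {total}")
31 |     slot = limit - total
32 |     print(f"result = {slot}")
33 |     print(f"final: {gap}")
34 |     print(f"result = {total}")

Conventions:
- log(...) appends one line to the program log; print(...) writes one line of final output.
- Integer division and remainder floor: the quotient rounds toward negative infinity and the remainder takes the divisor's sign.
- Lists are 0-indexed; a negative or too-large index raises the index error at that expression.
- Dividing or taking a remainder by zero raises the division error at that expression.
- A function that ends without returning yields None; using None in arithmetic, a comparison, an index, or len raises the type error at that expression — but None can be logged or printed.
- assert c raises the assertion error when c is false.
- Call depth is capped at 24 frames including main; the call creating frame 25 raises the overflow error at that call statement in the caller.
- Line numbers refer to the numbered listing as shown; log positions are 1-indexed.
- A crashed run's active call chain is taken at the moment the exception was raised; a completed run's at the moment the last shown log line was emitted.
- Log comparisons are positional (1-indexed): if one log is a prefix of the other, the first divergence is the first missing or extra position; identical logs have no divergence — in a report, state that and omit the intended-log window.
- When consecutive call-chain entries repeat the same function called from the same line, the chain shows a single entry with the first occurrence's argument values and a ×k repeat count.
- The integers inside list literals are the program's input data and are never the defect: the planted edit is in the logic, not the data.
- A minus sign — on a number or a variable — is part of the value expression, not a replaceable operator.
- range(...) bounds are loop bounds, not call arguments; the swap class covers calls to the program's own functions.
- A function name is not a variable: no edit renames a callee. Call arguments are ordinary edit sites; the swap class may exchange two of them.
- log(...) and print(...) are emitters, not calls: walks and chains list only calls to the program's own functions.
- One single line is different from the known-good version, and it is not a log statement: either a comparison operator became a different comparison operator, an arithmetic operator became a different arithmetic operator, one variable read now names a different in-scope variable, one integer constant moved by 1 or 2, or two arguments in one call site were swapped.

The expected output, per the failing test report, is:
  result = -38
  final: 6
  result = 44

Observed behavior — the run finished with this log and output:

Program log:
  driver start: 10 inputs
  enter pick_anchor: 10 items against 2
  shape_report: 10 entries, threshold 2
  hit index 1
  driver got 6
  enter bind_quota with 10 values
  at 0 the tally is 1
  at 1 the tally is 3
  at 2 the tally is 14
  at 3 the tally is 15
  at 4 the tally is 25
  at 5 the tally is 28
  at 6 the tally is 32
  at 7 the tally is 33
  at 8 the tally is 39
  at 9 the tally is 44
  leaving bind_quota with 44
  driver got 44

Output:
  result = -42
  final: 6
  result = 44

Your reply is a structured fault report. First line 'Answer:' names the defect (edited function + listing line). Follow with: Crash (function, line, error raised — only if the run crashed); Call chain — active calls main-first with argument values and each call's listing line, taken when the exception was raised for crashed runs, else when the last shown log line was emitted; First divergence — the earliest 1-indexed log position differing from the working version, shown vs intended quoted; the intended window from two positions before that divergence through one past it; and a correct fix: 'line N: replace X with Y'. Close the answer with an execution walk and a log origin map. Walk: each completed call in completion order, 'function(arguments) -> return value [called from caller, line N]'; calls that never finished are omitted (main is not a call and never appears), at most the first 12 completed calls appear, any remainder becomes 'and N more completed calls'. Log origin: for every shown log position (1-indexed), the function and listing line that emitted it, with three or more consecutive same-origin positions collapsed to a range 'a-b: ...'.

Answer: the defect is in main at line 31.
The tell: The logs agree in full; only the final output differs.
Call chain: main.
First divergence: none (the log streams are identical).
Execution walk:
  shape_report([1, 2, 11, 1, 10, 3, 4, 1, 6, 5], 2) -> 1  [called from pick_anchor, line 10]
  pick_anchor([1, 2, 11, 1, 10, 3, 4, 1, 6, 5], 2) -> 6  [called from main, line 27]
  bind_quota([1, 2, 11, 1, 10, 3, 4, 1, 6, 5]) -> 44  [called from main, line 29]
Log origin:
  1: emitted by main (line 26)
  2: emitted by pick_anchor (line 9)
  3: emitted by shape_report (line 2)
  4: emitted by shape_report (line 5)
  5: emitted by main (line 28)
  6: emitted by bind_quota (line 15)
  7-16: emitted by bind_quota (line 19)
  17: emitted by bind_quota (line 20)
  18: emitted by main (line 30)
A correct fix: line 31: replace `limit` with `gap`.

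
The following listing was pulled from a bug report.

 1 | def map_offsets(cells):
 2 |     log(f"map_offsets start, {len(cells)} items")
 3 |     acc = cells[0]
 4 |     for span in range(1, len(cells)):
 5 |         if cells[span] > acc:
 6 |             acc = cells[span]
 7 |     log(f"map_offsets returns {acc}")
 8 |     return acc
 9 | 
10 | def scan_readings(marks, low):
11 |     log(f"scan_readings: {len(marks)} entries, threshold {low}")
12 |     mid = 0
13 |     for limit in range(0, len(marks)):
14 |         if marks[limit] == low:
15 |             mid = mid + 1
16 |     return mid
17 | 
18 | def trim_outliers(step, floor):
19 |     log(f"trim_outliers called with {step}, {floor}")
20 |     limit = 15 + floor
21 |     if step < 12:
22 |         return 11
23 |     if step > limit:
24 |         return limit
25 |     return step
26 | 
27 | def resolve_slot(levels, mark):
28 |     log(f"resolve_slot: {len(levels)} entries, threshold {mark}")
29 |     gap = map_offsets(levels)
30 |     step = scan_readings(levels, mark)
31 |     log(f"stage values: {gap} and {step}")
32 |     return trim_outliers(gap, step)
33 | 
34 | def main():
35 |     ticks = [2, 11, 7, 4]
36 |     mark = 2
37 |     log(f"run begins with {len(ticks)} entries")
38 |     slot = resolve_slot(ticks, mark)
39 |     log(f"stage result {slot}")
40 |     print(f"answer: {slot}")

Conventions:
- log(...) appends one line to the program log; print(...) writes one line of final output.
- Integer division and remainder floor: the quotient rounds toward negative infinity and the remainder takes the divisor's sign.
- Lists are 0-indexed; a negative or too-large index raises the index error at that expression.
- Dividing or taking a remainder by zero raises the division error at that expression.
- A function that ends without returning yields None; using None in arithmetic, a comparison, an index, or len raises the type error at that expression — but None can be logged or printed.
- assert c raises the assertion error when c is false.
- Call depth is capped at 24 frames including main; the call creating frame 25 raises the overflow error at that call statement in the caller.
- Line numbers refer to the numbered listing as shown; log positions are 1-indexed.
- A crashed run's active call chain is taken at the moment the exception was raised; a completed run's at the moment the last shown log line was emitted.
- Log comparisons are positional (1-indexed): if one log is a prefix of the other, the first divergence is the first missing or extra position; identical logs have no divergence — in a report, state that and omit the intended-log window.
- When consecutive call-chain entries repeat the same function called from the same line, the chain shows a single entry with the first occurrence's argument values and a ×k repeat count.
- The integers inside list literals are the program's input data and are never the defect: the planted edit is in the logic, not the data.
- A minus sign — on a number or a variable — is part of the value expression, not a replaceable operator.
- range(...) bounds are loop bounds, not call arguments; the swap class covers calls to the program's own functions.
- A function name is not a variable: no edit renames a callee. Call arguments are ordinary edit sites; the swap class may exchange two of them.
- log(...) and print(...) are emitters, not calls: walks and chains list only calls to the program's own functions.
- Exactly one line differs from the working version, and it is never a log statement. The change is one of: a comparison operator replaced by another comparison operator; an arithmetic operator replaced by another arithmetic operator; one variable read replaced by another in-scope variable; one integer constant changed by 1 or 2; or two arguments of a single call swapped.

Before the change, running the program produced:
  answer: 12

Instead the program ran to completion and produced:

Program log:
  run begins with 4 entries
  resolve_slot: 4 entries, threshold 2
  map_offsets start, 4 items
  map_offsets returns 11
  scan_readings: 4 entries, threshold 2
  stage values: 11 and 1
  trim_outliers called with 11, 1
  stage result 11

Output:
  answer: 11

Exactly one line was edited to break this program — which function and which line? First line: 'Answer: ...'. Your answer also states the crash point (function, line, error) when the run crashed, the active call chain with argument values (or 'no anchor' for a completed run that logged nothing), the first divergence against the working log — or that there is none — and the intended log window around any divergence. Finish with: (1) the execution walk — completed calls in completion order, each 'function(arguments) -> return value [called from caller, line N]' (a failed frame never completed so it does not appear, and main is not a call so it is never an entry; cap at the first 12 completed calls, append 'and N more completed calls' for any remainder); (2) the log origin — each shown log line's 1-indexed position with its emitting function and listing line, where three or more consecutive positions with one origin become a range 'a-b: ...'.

Answer: the defect is in trim_outliers at line 22.
Key observation: At log position 8 the runs split — shown 'stage result 11', but the working version logs 'stage result 12'.
Call chain: main.
First divergence: position 8 — the shown line 'stage result 11' should read 'stage result 12'.
Intended log window:
  6: stage values: 11 and 1
  7: trim_outliers called with 11, 1
  8: stage result 12
Execution walk:
  map_offsets([2, 11, 7, 4]) -> 11  [called from resolve_slot, line 29]
  scan_readings([2, 11, 7, 4], 2) -> 1  [called from resolve_slot, line 30]
  trim_outliers(11, 1) -> 11  [called from resolve_slot, line 32]
  resolve_slot([2, 11, 7, 4], 2) -> 11  [called from main, line 38]
Log line origins:
  1 — main, line 37
  2 — resolve_slot, line 28
  3 — map_offsets, line 2
  4 — map_offsets, line 7
  5 — scan_readings, line 11
  6 — resolve_slot, line 31
  7 — trim_outliers, line 19
  8 — main, line 39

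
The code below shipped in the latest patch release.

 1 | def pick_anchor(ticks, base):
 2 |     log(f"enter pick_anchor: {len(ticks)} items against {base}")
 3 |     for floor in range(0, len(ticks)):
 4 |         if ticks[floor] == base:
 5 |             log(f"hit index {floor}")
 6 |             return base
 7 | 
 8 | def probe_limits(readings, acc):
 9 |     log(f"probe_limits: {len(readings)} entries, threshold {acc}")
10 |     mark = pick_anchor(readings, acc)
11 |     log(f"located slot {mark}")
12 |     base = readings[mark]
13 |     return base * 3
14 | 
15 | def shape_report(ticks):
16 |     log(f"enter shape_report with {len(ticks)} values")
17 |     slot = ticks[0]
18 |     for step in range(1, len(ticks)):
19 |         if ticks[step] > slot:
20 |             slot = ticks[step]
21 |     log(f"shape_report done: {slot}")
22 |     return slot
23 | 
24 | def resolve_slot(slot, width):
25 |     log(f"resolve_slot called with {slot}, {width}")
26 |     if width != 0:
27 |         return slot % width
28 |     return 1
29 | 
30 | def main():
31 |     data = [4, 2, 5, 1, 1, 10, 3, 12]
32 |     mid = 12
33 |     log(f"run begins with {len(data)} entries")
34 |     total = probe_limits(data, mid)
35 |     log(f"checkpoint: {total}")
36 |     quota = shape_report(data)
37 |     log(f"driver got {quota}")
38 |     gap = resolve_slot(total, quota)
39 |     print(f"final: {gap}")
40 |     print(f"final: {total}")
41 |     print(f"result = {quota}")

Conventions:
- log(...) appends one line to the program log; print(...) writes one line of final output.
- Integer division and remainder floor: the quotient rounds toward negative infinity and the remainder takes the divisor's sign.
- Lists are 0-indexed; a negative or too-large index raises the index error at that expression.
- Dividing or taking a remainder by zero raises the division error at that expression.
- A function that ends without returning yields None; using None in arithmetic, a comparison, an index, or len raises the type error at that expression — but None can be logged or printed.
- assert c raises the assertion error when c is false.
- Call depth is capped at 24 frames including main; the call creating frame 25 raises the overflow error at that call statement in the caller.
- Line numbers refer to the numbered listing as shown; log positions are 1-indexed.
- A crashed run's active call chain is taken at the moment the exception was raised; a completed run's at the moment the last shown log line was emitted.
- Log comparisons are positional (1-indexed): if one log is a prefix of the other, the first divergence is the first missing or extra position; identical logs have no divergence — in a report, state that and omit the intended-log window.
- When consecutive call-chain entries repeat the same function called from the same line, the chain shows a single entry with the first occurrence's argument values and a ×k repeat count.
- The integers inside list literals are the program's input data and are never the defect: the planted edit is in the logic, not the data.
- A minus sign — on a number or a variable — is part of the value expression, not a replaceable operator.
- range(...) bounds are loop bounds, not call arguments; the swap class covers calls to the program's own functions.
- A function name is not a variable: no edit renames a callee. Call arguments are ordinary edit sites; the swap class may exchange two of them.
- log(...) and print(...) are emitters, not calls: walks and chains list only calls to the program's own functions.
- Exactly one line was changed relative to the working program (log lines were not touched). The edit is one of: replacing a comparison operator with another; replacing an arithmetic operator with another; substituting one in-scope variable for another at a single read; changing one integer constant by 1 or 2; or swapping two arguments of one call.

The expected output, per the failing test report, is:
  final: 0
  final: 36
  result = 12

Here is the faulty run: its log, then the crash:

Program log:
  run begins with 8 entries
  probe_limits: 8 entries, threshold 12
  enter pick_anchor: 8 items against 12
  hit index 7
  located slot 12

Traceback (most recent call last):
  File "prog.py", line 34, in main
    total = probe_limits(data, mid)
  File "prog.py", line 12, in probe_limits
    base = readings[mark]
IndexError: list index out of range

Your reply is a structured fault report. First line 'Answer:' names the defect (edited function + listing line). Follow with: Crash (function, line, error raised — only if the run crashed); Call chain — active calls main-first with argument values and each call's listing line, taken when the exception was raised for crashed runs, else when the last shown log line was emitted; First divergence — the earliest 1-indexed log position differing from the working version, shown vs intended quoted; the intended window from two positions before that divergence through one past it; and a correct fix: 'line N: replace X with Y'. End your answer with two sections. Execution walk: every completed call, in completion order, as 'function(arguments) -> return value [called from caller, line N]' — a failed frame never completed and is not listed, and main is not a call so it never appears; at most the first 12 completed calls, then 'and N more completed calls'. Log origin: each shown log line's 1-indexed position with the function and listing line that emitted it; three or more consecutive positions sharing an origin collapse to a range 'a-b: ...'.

Answer: the defect is in pick_anchor at line 6.
Key observation: Position 5 is the first bad log line: 'located slot 12' should read 'located slot 7'.
Crash: probe_limits, line 12, IndexError.
Call chain: main -> probe_limits([4, 2, 5, 1, 1, 10, 3, 12], 12) (called at line 34).
First divergence: position 5 — the shown line 'located slot 12' should read 'located slot 7'.
Intended log window:
  3: enter pick_anchor: 8 items against 12
  4: hit index 7
  5: located slot 7
  6: checkpoint: 36
Execution walk:
  pick_anchor([4, 2, 5, 1, 1, 10, 3, 12], 12) -> 12  [called from probe_limits, line 10]
Origin of each log line:
  1: logged in main at line 33
  2: logged in probe_limits at line 9
  3: logged in pick_anchor at line 2
  4: logged in pick_anchor at line 5
  5: logged in probe_limits at line 11
A correct fix: line 6: replace `base` with `floor`.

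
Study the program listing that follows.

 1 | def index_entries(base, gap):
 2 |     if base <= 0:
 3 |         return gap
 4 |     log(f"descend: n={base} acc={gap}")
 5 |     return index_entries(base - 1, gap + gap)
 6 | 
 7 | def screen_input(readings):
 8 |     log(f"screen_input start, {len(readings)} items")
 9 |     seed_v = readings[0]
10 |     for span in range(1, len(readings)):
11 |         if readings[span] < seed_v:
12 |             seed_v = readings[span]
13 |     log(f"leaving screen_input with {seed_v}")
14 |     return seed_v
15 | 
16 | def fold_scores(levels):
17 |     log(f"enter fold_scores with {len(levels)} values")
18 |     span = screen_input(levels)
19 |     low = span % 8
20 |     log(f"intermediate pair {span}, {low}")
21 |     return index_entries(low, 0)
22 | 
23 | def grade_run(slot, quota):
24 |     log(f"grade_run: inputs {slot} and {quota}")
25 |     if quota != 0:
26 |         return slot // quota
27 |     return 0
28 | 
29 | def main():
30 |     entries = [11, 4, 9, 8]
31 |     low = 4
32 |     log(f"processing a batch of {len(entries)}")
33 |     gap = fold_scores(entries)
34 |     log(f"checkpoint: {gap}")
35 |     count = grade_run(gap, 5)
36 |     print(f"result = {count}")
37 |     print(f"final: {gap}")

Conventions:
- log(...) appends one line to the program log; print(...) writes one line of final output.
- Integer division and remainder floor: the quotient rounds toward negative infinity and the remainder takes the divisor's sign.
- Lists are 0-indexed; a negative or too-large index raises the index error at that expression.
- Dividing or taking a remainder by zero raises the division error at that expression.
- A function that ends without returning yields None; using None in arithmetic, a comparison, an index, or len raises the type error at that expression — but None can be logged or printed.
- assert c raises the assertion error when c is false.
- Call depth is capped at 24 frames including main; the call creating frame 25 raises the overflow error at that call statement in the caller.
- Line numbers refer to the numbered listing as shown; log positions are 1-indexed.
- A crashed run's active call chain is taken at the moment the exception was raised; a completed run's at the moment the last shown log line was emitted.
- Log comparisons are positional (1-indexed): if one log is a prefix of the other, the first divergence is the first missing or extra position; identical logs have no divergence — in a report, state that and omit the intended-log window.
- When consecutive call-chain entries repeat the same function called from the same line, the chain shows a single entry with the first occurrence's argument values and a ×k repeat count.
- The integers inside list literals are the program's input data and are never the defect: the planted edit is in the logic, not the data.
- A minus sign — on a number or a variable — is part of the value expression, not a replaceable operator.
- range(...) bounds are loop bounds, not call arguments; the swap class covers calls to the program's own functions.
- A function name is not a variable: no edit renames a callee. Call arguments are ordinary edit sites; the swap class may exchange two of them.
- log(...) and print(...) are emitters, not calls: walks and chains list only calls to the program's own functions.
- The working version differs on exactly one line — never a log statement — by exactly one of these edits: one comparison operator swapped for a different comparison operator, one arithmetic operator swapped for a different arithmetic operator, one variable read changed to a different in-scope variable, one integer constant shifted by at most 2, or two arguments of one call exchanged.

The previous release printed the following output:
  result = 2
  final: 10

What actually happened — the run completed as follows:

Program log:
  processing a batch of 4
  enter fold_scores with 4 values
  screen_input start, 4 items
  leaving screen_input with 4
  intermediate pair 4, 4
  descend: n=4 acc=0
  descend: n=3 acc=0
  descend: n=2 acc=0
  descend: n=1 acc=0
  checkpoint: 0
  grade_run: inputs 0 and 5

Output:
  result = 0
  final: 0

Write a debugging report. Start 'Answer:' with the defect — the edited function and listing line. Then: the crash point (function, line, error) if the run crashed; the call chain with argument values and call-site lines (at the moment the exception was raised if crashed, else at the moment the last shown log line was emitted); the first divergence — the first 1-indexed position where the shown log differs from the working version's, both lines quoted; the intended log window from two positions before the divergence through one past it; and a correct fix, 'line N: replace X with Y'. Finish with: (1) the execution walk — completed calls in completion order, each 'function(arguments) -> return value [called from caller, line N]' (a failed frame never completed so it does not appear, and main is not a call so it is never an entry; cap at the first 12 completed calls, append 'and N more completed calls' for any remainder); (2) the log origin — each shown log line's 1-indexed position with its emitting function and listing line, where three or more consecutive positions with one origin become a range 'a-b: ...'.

Answer: the defect is in index_entries at line 5.
Key fact: Log line 7 is where behavior first shows: 'descend: n=3 acc=0' appears instead of 'descend: n=3 acc=4'.
Call chain: main -> grade_run(0, 5) (called at line 35).
First divergence: position 7; shown 'descend: n=3 acc=0' vs intended 'descend: n=3 acc=4'.
Intended log window:
  5: intermediate pair 4, 4
  6: descend: n=4 acc=0
  7: descend: n=3 acc=4
  8: descend: n=2 acc=7
Execution walk:
  screen_input([11, 4, 9, 8]) -> 4  [called from fold_scores, line 18]
  index_entries(0, 0) -> 0  [called from index_entries, line 5]
  index_entries(1, 0) -> 0  [called from index_entries, line 5]
  index_entries(2, 0) -> 0  [called from index_entries, line 5]
  index_entries(3, 0) -> 0  [called from index_entries, line 5]
  index_entries(4, 0) -> 0  [called from fold_scores, line 21]
  fold_scores([11, 4, 9, 8]) -> 0  [called from main, line 33]
  grade_run(0, 5) -> 0  [called from main, line 35]
Log origin:
  1 — main, line 32
  2 — fold_scores, line 17
  3 — screen_input, line 8
  4 — screen_input, line 13
  5 — fold_scores, line 20
  6-9 — index_entries, line 4
  10 — main, line 34
  11 — grade_run, line 24
A correct fix: line 5: replace `gap + gap` with `gap + base`.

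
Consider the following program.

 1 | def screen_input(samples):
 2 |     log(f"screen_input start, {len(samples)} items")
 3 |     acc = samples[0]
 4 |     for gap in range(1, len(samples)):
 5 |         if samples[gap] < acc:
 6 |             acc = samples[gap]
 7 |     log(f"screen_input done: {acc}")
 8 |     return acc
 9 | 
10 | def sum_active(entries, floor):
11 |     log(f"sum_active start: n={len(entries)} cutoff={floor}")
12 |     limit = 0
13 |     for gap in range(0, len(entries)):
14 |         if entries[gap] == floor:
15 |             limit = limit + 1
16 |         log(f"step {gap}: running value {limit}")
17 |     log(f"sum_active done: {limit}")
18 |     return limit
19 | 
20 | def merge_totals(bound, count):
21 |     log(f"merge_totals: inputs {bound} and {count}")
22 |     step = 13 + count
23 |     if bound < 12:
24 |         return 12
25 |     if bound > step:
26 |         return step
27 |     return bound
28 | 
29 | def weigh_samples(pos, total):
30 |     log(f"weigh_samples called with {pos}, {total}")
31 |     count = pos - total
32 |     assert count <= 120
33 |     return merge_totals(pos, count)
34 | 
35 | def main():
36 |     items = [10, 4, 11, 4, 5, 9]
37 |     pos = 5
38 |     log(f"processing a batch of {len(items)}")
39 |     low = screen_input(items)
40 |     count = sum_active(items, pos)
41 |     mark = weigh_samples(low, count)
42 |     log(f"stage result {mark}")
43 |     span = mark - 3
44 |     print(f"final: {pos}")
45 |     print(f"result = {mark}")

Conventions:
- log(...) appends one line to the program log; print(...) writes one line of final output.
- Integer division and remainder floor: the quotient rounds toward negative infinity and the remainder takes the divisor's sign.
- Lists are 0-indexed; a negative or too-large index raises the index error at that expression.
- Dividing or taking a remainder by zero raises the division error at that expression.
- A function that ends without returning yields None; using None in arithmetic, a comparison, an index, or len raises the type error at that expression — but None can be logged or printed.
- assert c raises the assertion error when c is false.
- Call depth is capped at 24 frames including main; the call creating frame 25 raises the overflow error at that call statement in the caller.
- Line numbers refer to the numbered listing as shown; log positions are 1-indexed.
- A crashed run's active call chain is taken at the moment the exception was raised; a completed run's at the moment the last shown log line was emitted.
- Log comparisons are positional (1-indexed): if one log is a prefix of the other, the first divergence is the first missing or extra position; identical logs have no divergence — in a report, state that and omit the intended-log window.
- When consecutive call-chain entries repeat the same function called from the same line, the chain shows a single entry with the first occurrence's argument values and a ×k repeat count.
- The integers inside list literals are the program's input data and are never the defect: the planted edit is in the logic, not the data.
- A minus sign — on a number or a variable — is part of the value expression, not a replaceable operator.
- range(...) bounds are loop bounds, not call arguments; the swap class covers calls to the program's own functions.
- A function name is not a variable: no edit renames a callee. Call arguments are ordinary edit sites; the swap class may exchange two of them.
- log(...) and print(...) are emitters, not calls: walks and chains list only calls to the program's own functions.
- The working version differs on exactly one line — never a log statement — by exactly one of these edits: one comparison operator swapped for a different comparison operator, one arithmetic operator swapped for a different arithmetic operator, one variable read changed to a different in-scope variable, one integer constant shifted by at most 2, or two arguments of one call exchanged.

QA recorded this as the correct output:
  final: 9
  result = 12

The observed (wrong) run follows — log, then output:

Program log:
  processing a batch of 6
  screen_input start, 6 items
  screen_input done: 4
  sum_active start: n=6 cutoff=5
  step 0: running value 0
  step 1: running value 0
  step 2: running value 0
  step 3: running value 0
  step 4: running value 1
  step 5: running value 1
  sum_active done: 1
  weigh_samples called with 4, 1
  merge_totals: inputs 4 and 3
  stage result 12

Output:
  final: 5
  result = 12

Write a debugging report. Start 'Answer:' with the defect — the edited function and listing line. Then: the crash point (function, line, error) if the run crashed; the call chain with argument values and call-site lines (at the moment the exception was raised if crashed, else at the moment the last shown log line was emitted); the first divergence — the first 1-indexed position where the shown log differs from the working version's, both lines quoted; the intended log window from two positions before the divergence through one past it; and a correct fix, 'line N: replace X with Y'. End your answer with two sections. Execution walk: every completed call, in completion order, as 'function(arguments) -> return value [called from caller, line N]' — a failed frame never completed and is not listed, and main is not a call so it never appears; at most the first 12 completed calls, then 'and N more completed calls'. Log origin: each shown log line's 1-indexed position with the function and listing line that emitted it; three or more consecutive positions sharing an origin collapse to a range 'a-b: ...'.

Answer: the defect is in main at line 44.
The tell: Nothing in the log betrays the bug — only the output does.
Call chain: main.
First divergence: none; the two logs match at every position.
Execution walk:
  screen_input([10, 4, 11, 4, 5, 9]) -> 4  [called from main, line 39]
  sum_active([10, 4, 11, 4, 5, 9], 5) -> 1  [called from main, line 40]
  merge_totals(4, 3) -> 12  [called from weigh_samples, line 33]
  weigh_samples(4, 1) -> 12  [called from main, line 41]
Log origin:
  1: emitted by main (line 38)
  2: emitted by screen_input (line 2)
  3: emitted by screen_input (line 7)
  4: emitted by sum_active (line 11)
  5-10: emitted by sum_active (line 16)
  11: emitted by sum_active (line 17)
  12: emitted by weigh_samples (line 30)
  13: emitted by merge_totals (line 21)
  14: emitted by main (line 42)
A correct fix: line 44: replace `pos` with `span`.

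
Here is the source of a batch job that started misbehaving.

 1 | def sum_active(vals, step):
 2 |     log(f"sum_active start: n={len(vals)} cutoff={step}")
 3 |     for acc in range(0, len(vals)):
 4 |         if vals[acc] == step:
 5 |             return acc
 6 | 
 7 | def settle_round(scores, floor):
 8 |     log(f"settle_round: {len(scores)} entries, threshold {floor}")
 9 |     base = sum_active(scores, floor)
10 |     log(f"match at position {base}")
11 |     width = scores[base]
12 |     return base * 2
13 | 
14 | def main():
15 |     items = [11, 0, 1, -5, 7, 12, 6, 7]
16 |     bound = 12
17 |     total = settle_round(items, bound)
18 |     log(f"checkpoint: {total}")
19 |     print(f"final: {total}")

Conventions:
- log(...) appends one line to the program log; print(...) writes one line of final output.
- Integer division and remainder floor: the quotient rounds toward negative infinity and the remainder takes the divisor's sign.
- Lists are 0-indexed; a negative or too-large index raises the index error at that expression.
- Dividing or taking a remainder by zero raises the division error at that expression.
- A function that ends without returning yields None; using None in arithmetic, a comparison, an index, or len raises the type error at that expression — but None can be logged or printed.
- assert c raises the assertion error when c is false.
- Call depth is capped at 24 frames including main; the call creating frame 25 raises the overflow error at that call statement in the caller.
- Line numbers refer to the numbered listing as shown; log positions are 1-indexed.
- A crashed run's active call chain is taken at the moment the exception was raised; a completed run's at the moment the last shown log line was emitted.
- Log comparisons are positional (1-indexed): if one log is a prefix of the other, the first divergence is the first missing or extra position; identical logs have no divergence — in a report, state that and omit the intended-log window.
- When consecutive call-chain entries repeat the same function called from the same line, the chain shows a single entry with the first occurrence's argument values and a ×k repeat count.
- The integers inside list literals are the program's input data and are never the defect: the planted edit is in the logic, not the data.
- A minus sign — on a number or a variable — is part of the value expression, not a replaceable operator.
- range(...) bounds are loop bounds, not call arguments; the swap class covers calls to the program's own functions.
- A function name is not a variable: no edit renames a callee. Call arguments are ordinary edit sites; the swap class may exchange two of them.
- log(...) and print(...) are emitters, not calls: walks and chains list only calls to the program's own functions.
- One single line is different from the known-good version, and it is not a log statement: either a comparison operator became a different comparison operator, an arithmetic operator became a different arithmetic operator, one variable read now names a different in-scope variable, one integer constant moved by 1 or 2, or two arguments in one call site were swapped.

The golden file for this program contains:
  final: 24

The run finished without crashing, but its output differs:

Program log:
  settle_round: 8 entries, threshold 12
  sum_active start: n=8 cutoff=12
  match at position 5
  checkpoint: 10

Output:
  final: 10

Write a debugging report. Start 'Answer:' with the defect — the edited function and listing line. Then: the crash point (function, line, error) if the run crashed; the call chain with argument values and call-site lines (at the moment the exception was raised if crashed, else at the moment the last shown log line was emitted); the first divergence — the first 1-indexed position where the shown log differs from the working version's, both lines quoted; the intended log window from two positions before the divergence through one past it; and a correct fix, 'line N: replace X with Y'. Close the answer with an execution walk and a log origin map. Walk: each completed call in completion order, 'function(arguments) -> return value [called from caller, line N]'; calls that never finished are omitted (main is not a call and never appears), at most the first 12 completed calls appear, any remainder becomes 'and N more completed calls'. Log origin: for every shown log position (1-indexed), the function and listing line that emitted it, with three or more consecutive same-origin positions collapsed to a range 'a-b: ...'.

Answer: the defect is in settle_round at line 12.
Core observation: The earliest visible damage is log position 4 — 'checkpoint: 10' rather than the intended 'checkpoint: 24'.
Call chain: main.
First divergence: position 4 — the shown line 'checkpoint: 10' should read 'checkpoint: 24'.
Intended log window:
  2: sum_active start: n=8 cutoff=12
  3: match at position 5
  4: checkpoint: 24
Execution walk:
  sum_active([11, 0, 1, -5, 7, 12, 6, 7], 12) -> 5  [called from settle_round, line 9]
  settle_round([11, 0, 1, -5, 7, 12, 6, 7], 12) -> 10  [called from main, line 17]
Log origins:
  1: logged in settle_round at line 8
  2: logged in sum_active at line 2
  3: logged in settle_round at line 10
  4: logged in main at line 18
A correct fix: line 12: replace `base` with `width`.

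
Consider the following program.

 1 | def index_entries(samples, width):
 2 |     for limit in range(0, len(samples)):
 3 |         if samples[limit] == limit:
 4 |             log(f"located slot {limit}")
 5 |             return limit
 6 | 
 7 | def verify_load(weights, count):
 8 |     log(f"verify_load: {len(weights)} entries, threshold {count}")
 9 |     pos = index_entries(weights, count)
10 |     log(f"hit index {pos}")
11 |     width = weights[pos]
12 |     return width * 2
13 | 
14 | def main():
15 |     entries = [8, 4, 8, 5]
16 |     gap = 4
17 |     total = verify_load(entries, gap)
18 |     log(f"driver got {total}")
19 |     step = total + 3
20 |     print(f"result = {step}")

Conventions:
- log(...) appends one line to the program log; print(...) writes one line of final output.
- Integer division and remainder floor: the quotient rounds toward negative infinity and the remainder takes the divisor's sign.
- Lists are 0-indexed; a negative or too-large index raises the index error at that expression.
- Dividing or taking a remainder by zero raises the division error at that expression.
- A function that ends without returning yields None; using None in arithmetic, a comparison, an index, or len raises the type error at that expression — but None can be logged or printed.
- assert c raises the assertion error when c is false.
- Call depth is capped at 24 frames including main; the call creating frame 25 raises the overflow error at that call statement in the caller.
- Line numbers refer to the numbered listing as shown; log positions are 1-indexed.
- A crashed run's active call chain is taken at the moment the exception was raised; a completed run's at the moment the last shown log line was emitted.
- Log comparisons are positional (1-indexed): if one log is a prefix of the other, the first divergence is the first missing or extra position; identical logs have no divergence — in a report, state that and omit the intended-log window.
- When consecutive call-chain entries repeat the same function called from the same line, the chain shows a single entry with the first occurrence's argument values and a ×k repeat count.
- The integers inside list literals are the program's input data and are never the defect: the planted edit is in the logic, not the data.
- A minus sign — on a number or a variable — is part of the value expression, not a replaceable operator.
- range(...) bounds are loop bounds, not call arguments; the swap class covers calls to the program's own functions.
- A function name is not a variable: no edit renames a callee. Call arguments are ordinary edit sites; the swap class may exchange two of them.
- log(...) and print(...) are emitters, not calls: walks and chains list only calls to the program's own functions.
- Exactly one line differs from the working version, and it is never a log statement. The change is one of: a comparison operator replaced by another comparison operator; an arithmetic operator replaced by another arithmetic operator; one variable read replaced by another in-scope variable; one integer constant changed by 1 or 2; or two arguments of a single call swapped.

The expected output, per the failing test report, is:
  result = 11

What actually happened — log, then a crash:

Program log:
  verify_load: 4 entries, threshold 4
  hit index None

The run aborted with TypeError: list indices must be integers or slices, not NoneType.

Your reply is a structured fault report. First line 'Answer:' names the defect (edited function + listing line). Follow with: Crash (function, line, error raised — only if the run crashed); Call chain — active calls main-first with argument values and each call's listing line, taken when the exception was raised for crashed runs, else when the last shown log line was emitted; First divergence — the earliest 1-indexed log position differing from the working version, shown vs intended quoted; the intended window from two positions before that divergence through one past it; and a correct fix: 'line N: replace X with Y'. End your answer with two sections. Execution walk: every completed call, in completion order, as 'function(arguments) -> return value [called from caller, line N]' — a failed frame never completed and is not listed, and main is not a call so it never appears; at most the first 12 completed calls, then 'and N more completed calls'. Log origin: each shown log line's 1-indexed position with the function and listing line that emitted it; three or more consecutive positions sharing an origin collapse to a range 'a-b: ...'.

Answer: the defect is in index_entries at line 3.
Key observation: The log first diverges at position 2: the faulty run prints 'hit index None' where the working version prints 'located slot 1'.
Crash: verify_load, line 11, TypeError.
Call chain: main -> verify_load([8, 4, 8, 5], 4) (called at line 17).
First divergence: at position 2 the run shows 'hit index None' where the working version logs 'located slot 1'.
Intended log window:
  1: verify_load: 4 entries, threshold 4
  2: located slot 1
  3: hit index 1
Execution walk:
  index_entries([8, 4, 8, 5], 4) -> None  [called from verify_load, line 9]
Log origins:
  1: emitted by verify_load (line 8)
  2: emitted by verify_load (line 10)
A correct fix: line 3: replace `samples[limit] == limit` with `samples[limit] == width`.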